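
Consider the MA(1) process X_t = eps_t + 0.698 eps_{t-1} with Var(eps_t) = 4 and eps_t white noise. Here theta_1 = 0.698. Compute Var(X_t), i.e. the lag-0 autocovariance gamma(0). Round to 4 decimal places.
\gamma(0) = 5.9488

For an MA(q) process X_t = eps_t + sum_i theta_i eps_{t-i} with
Var(eps_t) = sigma^2, the variance is
  gamma(0) = sigma^2 * (1 + sum_i theta_i^2).
  sum_i theta_i^2 = (0.698)^2 = 0.487204.
  gamma(0) = 4 * (1 + 0.487204) = 4 * 1.487204 = 5.948816, which rounds to 5.9488.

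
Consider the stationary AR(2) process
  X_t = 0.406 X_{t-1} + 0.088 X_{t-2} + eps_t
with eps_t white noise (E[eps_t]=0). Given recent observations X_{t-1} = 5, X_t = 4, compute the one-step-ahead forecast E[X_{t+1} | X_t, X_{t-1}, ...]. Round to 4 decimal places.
E[X_{t+1} \mid \mathcal F_t] = 2.0640

For an AR(p) model X_t = c + sum_i phi_i X_{t-i} + eps_t, the
one-step-ahead conditional mean is
  E[X_{t+1} | X_t, ...] = c + sum_i phi_i X_{t+1-i}.
Substitute known values:
  E[X_{t+1} | ...] = (0.406) * (4) + (0.088) * (5)
                   = 2.0640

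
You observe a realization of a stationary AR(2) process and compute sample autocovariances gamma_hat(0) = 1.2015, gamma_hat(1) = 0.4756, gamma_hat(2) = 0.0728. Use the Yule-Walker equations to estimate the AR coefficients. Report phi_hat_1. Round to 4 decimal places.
\hat\phi_{1} = 0.4409

The Yule-Walker equations for an AR(p) process read, in matrix form,
  Gamma_p phi = r_p,   with   (Gamma_p)_{ij} = gamma(|i - j|),
                       (r_p)_i = gamma(i),   i,j = 1..p.
Substitute the sample gammas (Toeplitz matrix and right-hand side of size 2):
  Gamma_p = [[1.2015, 0.4756], [0.4756, 1.2015]]
  r_p     = [0.4756, 0.0728]
Written out:
  1.2015 phi_1 + 0.4756 phi_2 = 0.4756
  0.4756 phi_1 + 1.2015 phi_2 = 0.0728
Solve by Cramer's rule:
  det = gamma(0)^2 - gamma(1)^2 = (1.2015)^2 - (0.4756)^2 = 1.44360225 - 0.22619536 = 1.21740689
  phi_hat_1 = [gamma(1) gamma(0) - gamma(1) gamma(2)] / det = [(0.4756)(1.2015) - (0.4756)(0.0728)] / 1.21740689 = 0.53680972 / 1.21740689 = 0.4409
  phi_hat_2 = [gamma(0) gamma(2) - gamma(1)^2] / det = [(1.2015)(0.0728) - (0.4756)^2] / 1.21740689 = -0.13872616 / 1.21740689 = -0.114
So phi_hat = [0.4409, -0.1140].
Therefore phi_hat_1 = 0.4409.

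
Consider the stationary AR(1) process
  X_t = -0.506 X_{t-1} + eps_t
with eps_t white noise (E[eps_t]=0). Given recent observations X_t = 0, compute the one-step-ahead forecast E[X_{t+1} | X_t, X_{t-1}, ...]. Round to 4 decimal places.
E[X_{t+1} \mid \mathcal F_t] = 0.0000

For an AR(p) model X_t = c + sum_i phi_i X_{t-i} + eps_t, the
one-step-ahead conditional mean is
  E[X_{t+1} | X_t, ...] = c + sum_i phi_i X_{t+1-i}.
Substitute known values:
  E[X_{t+1} | ...] = (-0.506) * (0)
                   = 0.0000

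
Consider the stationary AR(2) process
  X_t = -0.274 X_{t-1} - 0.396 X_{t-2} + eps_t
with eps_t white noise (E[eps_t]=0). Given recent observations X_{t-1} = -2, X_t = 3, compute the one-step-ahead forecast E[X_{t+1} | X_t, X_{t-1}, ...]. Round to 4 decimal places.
E[X_{t+1} \mid \mathcal F_t] = -0.0300

For an AR(p) model X_t = c + sum_i phi_i X_{t-i} + eps_t, the
one-step-ahead conditional mean is
  E[X_{t+1} | X_t, ...] = c + sum_i phi_i X_{t+1-i}.
Substitute known values:
  E[X_{t+1} | ...] = (-0.274) * (3) + (-0.396) * (-2)
                   = -0.0300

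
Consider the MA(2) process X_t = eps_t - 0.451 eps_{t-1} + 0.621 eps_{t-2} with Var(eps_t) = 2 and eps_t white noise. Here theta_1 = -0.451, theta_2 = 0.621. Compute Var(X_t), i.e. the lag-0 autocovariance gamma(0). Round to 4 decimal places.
\gamma(0) = 3.1781

For an MA(q) process X_t = eps_t + sum_i theta_i eps_{t-i} with
Var(eps_t) = sigma^2, the variance is
  gamma(0) = sigma^2 * (1 + sum_i theta_i^2).
  sum_i theta_i^2 = (-0.451)^2 + (0.621)^2 = 0.203401 + 0.385641 = 0.589042.
  gamma(0) = 2 * (1 + 0.589042) = 2 * 1.589042 = 3.178084, which rounds to 3.1781.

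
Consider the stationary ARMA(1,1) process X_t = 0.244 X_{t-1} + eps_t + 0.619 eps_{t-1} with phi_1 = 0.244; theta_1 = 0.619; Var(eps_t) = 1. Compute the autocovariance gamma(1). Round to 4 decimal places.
\gamma(1) = 1.0562

Multiply the model equation by X_{t-k} and take expectations. With theta_0 = psi_0 = 1 and psi_j the MA(infinity) weights, this gives
  gamma(k) - sum_i phi_i gamma(k-i) = c_k,
  c_k = sigma^2 * sum_{j=k..q} theta_j psi_{j-k}   (c_k = 0 for k > q),
using gamma(-m) = gamma(m).
psi-weights needed (psi_j = theta_j + sum_i phi_i psi_{j-i}):
  psi_1 = theta_1 + phi_1 = 0.619 + (0.244) = 0.863
Right-hand sides:
  c_0 = sigma^2 (1 + theta_1 psi_1) = 1 * (1 + (0.619)(0.863)) = 1 * 1.534197 = 1.534197
  c_1 = sigma^2 theta_1 = 1 * (0.619) = 0.619
  c_2 = 0
Equations for k = 0 and k = 1 (AR order 1):
  gamma(0) = phi_1 gamma(1) + c_0
  gamma(1) = phi_1 gamma(0) + c_1
Substituting the second into the first: gamma(0) (1 - phi_1^2) = c_0 + phi_1 c_1, so
  gamma(0) = (c_0 + phi_1 c_1) / (1 - phi_1^2) = (1.534197 + (0.244)(0.619)) / (1 - (0.244)^2) = 1.685233 / 0.940464 = 1.791917.
  gamma(1) = phi_1 gamma(0) + c_1 = (0.244)(1.791917) + (0.619) = 1.056228.
Therefore gamma(1) = 1.0562 (to 4 decimal places).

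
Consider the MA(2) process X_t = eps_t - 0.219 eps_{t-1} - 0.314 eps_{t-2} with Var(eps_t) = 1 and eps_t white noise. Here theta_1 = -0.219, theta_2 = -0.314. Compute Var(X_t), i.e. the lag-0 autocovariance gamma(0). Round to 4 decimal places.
\gamma(0) = 1.1466

For an MA(q) process X_t = eps_t + sum_i theta_i eps_{t-i} with
Var(eps_t) = sigma^2, the variance is
  gamma(0) = sigma^2 * (1 + sum_i theta_i^2).
  sum_i theta_i^2 = (-0.219)^2 + (-0.314)^2 = 0.047961 + 0.098596 = 0.146557.
  gamma(0) = 1 * (1 + 0.146557) = 1 * 1.146557 = 1.146557, which rounds to 1.1466.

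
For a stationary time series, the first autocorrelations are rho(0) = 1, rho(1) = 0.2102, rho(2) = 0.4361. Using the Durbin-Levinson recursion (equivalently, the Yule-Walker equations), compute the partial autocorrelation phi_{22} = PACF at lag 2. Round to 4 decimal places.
\phi_{22} = 0.4100

The PACF at lag k is phi_{kk}, the last component of the solution
to the Yule-Walker system G_k phi = r_k where
  (G_k)_{ij} = rho(|i - j|), (r_k)_i = rho(i), i,j = 1..k.
Equivalently, Durbin-Levinson gives phi_{kk} iteratively:
  phi_{11} = rho(1)
  phi_{kk} = [rho(k) - sum_{j=1..k-1} phi_{k-1,j} rho(k-j)]
            / [1 - sum_{j=1..k-1} phi_{k-1,j} rho(j)],
  phi_{k,j} = phi_{k-1,j} - phi_{kk} phi_{k-1,k-j},  j = 1..k-1.
Step k = 1:
  phi_11 = rho(1) = 0.2102.
Step k = 2:
  phi_22 = [rho(2) - phi_11 rho(1)] / [1 - phi_11 rho(1)] = [0.4361 - (0.2102)(0.2102)] / [1 - (0.2102)(0.2102)]
         = 0.39191596 / 0.95581596 = 0.41.
Therefore phi_{22} = 0.4100.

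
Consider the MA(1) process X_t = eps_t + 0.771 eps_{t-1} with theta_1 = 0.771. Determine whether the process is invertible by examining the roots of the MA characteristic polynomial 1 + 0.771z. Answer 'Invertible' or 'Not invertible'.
\text{Invertible}

The MA(q) characteristic polynomial is P(z) = 1 + 0.771z.
Invertibility requires all roots to lie outside the unit circle, i.e. |z| > 1 for every root.
This is linear in z: 1 + (0.771) z = 0  =>  z = -1/(0.771) = -1.297017,  |z| = 1.297017.
Moduli of all roots: 1.2970.
All moduli strictly greater than 1? Yes.
Verdict: Invertible.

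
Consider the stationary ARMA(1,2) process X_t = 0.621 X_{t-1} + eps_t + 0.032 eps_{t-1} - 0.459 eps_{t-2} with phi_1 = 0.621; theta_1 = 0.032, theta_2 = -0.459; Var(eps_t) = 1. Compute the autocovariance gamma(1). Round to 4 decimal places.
\gamma(1) = 0.6210

Multiply the model equation by X_{t-k} and take expectations. With theta_0 = psi_0 = 1 and psi_j the MA(infinity) weights, this gives
  gamma(k) - sum_i phi_i gamma(k-i) = c_k,
  c_k = sigma^2 * sum_{j=k..q} theta_j psi_{j-k}   (c_k = 0 for k > q),
using gamma(-m) = gamma(m).
psi-weights needed (psi_j = theta_j + sum_i phi_i psi_{j-i}):
  psi_1 = theta_1 + phi_1 = 0.032 + (0.621) = 0.653
  psi_2 = theta_2 + phi_1 psi_1 = -0.459 + (0.621)(0.653) = -0.053487
Right-hand sides:
  c_0 = sigma^2 (1 + theta_1 psi_1 + theta_2 psi_2) = 1 * (1 + (0.032)(0.653) + (-0.459)(-0.053487)) = 1 * 1.045447 = 1.045447
  c_1 = sigma^2 (theta_1 + theta_2 psi_1) = 1 * (0.032 + (-0.459)(0.653)) = -0.267727
  c_2 = sigma^2 theta_2 = 1 * (-0.459) = -0.459
Equations for k = 0 and k = 1 (AR order 1):
  gamma(0) = phi_1 gamma(1) + c_0
  gamma(1) = phi_1 gamma(0) + c_1
Substituting the second into the first: gamma(0) (1 - phi_1^2) = c_0 + phi_1 c_1, so
  gamma(0) = (c_0 + phi_1 c_1) / (1 - phi_1^2) = (1.045447 + (0.621)(-0.267727)) / (1 - (0.621)^2) = 0.879188 / 0.614359 = 1.431066.
  gamma(1) = phi_1 gamma(0) + c_1 = (0.621)(1.431066) + (-0.267727) = 0.620965.
Therefore gamma(1) = 0.6210 (to 4 decimal places).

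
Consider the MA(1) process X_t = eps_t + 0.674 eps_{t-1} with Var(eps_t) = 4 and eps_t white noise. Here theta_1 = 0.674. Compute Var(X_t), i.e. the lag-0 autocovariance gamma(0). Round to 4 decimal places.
\gamma(0) = 5.8171

For an MA(q) process X_t = eps_t + sum_i theta_i eps_{t-i} with
Var(eps_t) = sigma^2, the variance is
  gamma(0) = sigma^2 * (1 + sum_i theta_i^2).
  sum_i theta_i^2 = (0.674)^2 = 0.454276.
  gamma(0) = 4 * (1 + 0.454276) = 4 * 1.454276 = 5.817104, which rounds to 5.8171.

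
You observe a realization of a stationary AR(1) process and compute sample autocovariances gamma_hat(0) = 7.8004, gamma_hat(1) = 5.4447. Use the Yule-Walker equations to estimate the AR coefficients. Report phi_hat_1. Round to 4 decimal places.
\hat\phi_{1} = 0.6980

The Yule-Walker equations for an AR(p) process read, in matrix form,
  Gamma_p phi = r_p,   with   (Gamma_p)_{ij} = gamma(|i - j|),
                       (r_p)_i = gamma(i),   i,j = 1..p.
Substitute the sample gammas (Toeplitz matrix and right-hand side of size 1):
  Gamma_p = [[7.8004]]
  r_p     = [5.4447]
With p = 1 this is the single equation gamma(0) phi_1 = gamma(1):
  phi_hat_1 = gamma(1) / gamma(0) = 5.4447 / 7.8004 = 0.6980.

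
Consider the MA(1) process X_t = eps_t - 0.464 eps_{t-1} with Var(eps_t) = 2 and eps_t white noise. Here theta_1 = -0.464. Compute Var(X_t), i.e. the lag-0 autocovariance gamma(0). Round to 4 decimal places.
\gamma(0) = 2.4306

For an MA(q) process X_t = eps_t + sum_i theta_i eps_{t-i} with
Var(eps_t) = sigma^2, the variance is
  gamma(0) = sigma^2 * (1 + sum_i theta_i^2).
  sum_i theta_i^2 = (-0.464)^2 = 0.215296.
  gamma(0) = 2 * (1 + 0.215296) = 2 * 1.215296 = 2.430592, which rounds to 2.4306.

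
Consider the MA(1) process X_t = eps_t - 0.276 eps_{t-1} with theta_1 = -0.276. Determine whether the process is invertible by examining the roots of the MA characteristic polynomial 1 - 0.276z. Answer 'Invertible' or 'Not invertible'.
\text{Invertible}

The MA(q) characteristic polynomial is P(z) = 1 - 0.276z.
Invertibility requires all roots to lie outside the unit circle, i.e. |z| > 1 for every root.
This is linear in z: 1 + (-0.276) z = 0  =>  z = -1/(-0.276) = 3.623188,  |z| = 3.623188.
Moduli of all roots: 3.6232.
All moduli strictly greater than 1? Yes.
Verdict: Invertible.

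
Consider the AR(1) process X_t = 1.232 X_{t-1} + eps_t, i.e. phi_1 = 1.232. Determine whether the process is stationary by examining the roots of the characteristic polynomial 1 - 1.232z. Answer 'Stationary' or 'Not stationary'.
\text{Not stationary}

The AR(p) characteristic polynomial is P(z) = 1 - 1.232z.
Stationarity requires all roots to lie outside the unit circle, i.e. |z| > 1 for every root.
This is linear in z: 1 + (-1.232) z = 0  =>  z = -1/(-1.232) = 0.811688,  |z| = 0.811688.
Moduli of all roots: 0.8117.
All moduli strictly greater than 1? No.
Verdict: Not stationary.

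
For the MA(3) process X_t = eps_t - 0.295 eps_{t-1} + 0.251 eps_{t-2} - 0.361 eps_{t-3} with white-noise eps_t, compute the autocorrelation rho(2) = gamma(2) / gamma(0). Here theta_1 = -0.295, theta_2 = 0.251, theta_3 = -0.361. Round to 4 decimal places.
\rho(2) = 0.2792

For an MA(q) process with theta_0 = 1, the autocovariance is
  gamma(k) = sigma^2 * sum_{i=0..q-k} theta_i * theta_{i+k},
and rho(k) = gamma(k) / gamma(0). Sigma^2 cancels.
  numerator   = (1)*(0.251) + (-0.295)*(-0.361) = 0.357495.
  denominator = (1)^2 + (-0.295)^2 + (0.251)^2 + (-0.361)^2 = 1.280347.
  rho(2) = 0.357495 / 1.280347 = 0.2792.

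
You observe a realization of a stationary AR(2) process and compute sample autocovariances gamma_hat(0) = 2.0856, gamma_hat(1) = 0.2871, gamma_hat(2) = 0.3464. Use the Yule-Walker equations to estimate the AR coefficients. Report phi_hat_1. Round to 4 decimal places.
\hat\phi_{1} = 0.1170

The Yule-Walker equations for an AR(p) process read, in matrix form,
  Gamma_p phi = r_p,   with   (Gamma_p)_{ij} = gamma(|i - j|),
                       (r_p)_i = gamma(i),   i,j = 1..p.
Substitute the sample gammas (Toeplitz matrix and right-hand side of size 2):
  Gamma_p = [[2.0856, 0.2871], [0.2871, 2.0856]]
  r_p     = [0.2871, 0.3464]
Written out:
  2.0856 phi_1 + 0.2871 phi_2 = 0.2871
  0.2871 phi_1 + 2.0856 phi_2 = 0.3464
Solve by Cramer's rule:
  det = gamma(0)^2 - gamma(1)^2 = (2.0856)^2 - (0.2871)^2 = 4.34972736 - 0.08242641 = 4.26730095
  phi_hat_1 = [gamma(1) gamma(0) - gamma(1) gamma(2)] / det = [(0.2871)(2.0856) - (0.2871)(0.3464)] / 4.26730095 = 0.49932432 / 4.26730095 = 0.117
  phi_hat_2 = [gamma(0) gamma(2) - gamma(1)^2] / det = [(2.0856)(0.3464) - (0.2871)^2] / 4.26730095 = 0.64002543 / 4.26730095 = 0.15
So phi_hat = [0.1170, 0.1500].
Therefore phi_hat_1 = 0.1170.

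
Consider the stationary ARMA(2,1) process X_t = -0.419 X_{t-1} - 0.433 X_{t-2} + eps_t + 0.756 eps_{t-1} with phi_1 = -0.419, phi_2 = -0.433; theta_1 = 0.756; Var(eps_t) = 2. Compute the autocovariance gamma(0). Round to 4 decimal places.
\gamma(0) = 3.0400

Multiply the model equation by X_{t-k} and take expectations. With theta_0 = psi_0 = 1 and psi_j the MA(infinity) weights, this gives
  gamma(k) - sum_i phi_i gamma(k-i) = c_k,
  c_k = sigma^2 * sum_{j=k..q} theta_j psi_{j-k}   (c_k = 0 for k > q),
using gamma(-m) = gamma(m).
psi-weights needed (psi_j = theta_j + sum_i phi_i psi_{j-i}):
  psi_1 = theta_1 + phi_1 = 0.756 + (-0.419) = 0.337
Right-hand sides:
  c_0 = sigma^2 (1 + theta_1 psi_1) = 2 * (1 + (0.756)(0.337)) = 2 * 1.254772 = 2.509544
  c_1 = sigma^2 theta_1 = 2 * (0.756) = 1.512
  c_2 = 0
Equations for k = 0, 1, 2 (AR order 2, c_2 = 0):
  (E0) gamma(0) = phi_1 gamma(1) + phi_2 gamma(2) + c_0
  (E1) gamma(1) = phi_1 gamma(0) + phi_2 gamma(1) + c_1
  (E2) gamma(2) = phi_1 gamma(1) + phi_2 gamma(0)
From (E1): gamma(1) = A gamma(0) + B with
  A = phi_1 / (1 - phi_2) = -0.419 / 1.433 = -0.292394,   B = c_1 / (1 - phi_2) = 1.512 / 1.433 = 1.055129.
Insert (E2) into (E0): gamma(0) (1 - phi_2^2) = phi_1 (1 + phi_2) gamma(1) + c_0.
  phi_1 (1 + phi_2) = (-0.419)(0.567) = -0.237573,   1 - phi_2^2 = 0.812511.
Replace gamma(1) by A gamma(0) + B and collect gamma(0):
  gamma(0) [0.812511 - (-0.237573)(-0.292394)] = (-0.237573)(1.055129) + 2.509544
  gamma(0) * 0.743046 = 2.258874
  gamma(0) = 2.258874 / 0.743046 = 3.040018.
Therefore gamma(0) = 3.0400 (to 4 decimal places).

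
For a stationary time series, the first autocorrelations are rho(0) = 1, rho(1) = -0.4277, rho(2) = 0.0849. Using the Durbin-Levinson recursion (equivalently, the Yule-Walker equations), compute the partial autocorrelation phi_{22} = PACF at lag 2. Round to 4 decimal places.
\phi_{22} = -0.1200

The PACF at lag k is phi_{kk}, the last component of the solution
to the Yule-Walker system G_k phi = r_k where
  (G_k)_{ij} = rho(|i - j|), (r_k)_i = rho(i), i,j = 1..k.
Equivalently, Durbin-Levinson gives phi_{kk} iteratively:
  phi_{11} = rho(1)
  phi_{kk} = [rho(k) - sum_{j=1..k-1} phi_{k-1,j} rho(k-j)]
            / [1 - sum_{j=1..k-1} phi_{k-1,j} rho(j)],
  phi_{k,j} = phi_{k-1,j} - phi_{kk} phi_{k-1,k-j},  j = 1..k-1.
Step k = 1:
  phi_11 = rho(1) = -0.4277.
Step k = 2:
  phi_22 = [rho(2) - phi_11 rho(1)] / [1 - phi_11 rho(1)] = [0.0849 - (-0.4277)(-0.4277)] / [1 - (-0.4277)(-0.4277)]
         = -0.09802729 / 0.81707271 = -0.12.
Therefore phi_{22} = -0.1200.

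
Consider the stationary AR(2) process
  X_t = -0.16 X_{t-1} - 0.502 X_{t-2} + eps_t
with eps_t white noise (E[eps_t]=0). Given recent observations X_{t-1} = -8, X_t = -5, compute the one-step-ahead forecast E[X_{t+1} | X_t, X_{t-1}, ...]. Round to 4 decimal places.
E[X_{t+1} \mid \mathcal F_t] = 4.8160

For an AR(p) model X_t = c + sum_i phi_i X_{t-i} + eps_t, the
one-step-ahead conditional mean is
  E[X_{t+1} | X_t, ...] = c + sum_i phi_i X_{t+1-i}.
Substitute known values:
  E[X_{t+1} | ...] = (-0.16) * (-5) + (-0.502) * (-8)
                   = 4.8160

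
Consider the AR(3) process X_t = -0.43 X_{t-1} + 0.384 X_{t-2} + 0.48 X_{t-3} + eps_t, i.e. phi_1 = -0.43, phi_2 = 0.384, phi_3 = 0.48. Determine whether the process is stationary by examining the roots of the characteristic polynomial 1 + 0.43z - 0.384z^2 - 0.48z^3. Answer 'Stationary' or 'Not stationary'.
\text{Stationary}

The AR(p) characteristic polynomial is P(z) = 1 + 0.43z - 0.384z^2 - 0.48z^3.
Stationarity requires all roots to lie outside the unit circle, i.e. |z| > 1 for every root.
Degree 3: look for a simple real root z0 first, then factor out (1 - z/z0) and solve the remaining quadratic.
Testing z0 = 1.25: P(1.25) = 1 + (0.43)(1.25) + (-0.384)(1.25)^2 + (-0.48)(1.25)^3
  = 1 + (0.5375) + (-0.6) + (-0.9375) = 0.  So z_0 = 1.25 is a root, |z_0| = 1.25.
Divide out the factor (1 - 0.8 z) = (1 - z/z0) (since 1/z0 = 0.8):
  P(z) = (1 - 0.8 z)(1 + (1.23) z + (0.6) z^2)
  [check: z-coef 1.23 - (0.8) = 0.43; z^2-coef 0.6 - (0.8)(1.23) = -0.384; z^3-coef -(0.8)(0.6) = -0.48.]
Remaining roots from the quadratic factor 1 + (1.23) z + (0.6) z^2:
  Set 1 + (1.23) z + (0.6) z^2 = 0, i.e. a z^2 + b z + c = 0 with a = 0.6, b = 1.23, c = 1.
  Discriminant D = b^2 - 4ac = (1.23)^2 - 4*(0.6)*1 = 1.5129 - (2.4) = -0.8871.
  D < 0, so the roots are the complex-conjugate pair z = (-b +/- i sqrt(-D)) / (2a) = -1.025 +/- 0.7849i.
  For a conjugate pair |z|^2 = z * conj(z) = (product of roots) = c/a = 1/(0.6) = 1.666667, so |z| = sqrt(1.666667) = 1.291 for both roots.
Moduli of all roots: 1.2500, 1.2910, 1.2910.
All moduli strictly greater than 1? Yes.
Verdict: Stationary.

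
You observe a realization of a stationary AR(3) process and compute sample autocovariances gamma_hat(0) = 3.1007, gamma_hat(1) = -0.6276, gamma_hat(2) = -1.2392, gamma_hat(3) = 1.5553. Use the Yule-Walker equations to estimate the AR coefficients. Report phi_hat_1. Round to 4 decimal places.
\hat\phi_{1} = -0.1190

The Yule-Walker equations for an AR(p) process read, in matrix form,
  Gamma_p phi = r_p,   with   (Gamma_p)_{ij} = gamma(|i - j|),
                       (r_p)_i = gamma(i),   i,j = 1..p.
Substitute the sample gammas (Toeplitz matrix and right-hand side of size 3):
  Gamma_p = [[3.1007, -0.6276, -1.2392], [-0.6276, 3.1007, -0.6276], [-1.2392, -0.6276, 3.1007]]
  r_p     = [-0.6276, -1.2392, 1.5553]
Written out (R1..R3):
  (R1) 3.1007 phi_1 - 0.6276 phi_2 - 1.2392 phi_3 = -0.6276
  (R2) -0.6276 phi_1 + 3.1007 phi_2 - 0.6276 phi_3 = -1.2392
  (R3) -1.2392 phi_1 - 0.6276 phi_2 + 3.1007 phi_3 = 1.5553
Gaussian elimination:
  R2 <- R2 - (-0.6276/3.1007) R1 = R2 - (-0.202406) R1:  2.97367 phi_2 - 0.878421 phi_3 = -1.36623
  R3 <- R3 - (-1.2392/3.1007) R1 = R3 - (-0.399652) R1:  -0.878421 phi_2 + 2.605452 phi_3 = 1.304479
  R3 <- R3 - (-0.878421/2.97367) R2 = R3 - (-0.2954) R2:  2.345966 phi_3 = 0.900895
Back-substitution:
  phi_hat_3 = 0.900895 / 2.345966 = 0.384019
  phi_hat_2 = (-1.36623 - (-0.878421)(0.384019)) / 2.97367 = -0.346003
  phi_hat_1 = (-0.6276 - (-0.6276)(-0.346003) - (-1.2392)(0.384019)) / 3.1007 = -0.118965
So phi_hat = [-0.1190, -0.3460, 0.3840].
Therefore phi_hat_1 = -0.1190.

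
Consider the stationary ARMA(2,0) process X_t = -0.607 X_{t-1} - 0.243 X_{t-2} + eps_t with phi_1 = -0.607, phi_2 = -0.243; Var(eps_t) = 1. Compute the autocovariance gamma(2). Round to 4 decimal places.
\gamma(2) = 0.0745

Multiply the model equation by X_{t-k} and take expectations. With theta_0 = psi_0 = 1 and psi_j the MA(infinity) weights, this gives
  gamma(k) - sum_i phi_i gamma(k-i) = c_k,
  c_k = sigma^2 * sum_{j=k..q} theta_j psi_{j-k}   (c_k = 0 for k > q),
using gamma(-m) = gamma(m).
Pure AR (q = 0): c_0 = sigma^2 = 1, c_k = 0 for k >= 1.
Equations for k = 0, 1, 2 (AR order 2, c_2 = 0):
  (E0) gamma(0) = phi_1 gamma(1) + phi_2 gamma(2) + c_0
  (E1) gamma(1) = phi_1 gamma(0) + phi_2 gamma(1) + c_1
  (E2) gamma(2) = phi_1 gamma(1) + phi_2 gamma(0)
From (E1): gamma(1) = A gamma(0) + B with
  A = phi_1 / (1 - phi_2) = -0.607 / 1.243 = -0.488335,   B = c_1 / (1 - phi_2) = 0 / 1.243 = 0.
Insert (E2) into (E0): gamma(0) (1 - phi_2^2) = phi_1 (1 + phi_2) gamma(1) + c_0.
  phi_1 (1 + phi_2) = (-0.607)(0.757) = -0.459499,   1 - phi_2^2 = 0.940951.
Replace gamma(1) by A gamma(0) + B and collect gamma(0):
  gamma(0) [0.940951 - (-0.459499)(-0.488335)] = c_0 = 1
  gamma(0) * 0.716562 = 1
  gamma(0) = 1 / 0.716562 = 1.395553.
  gamma(1) = A gamma(0) = (-0.488335)(1.395553) = -0.681497.
  gamma(2) = phi_1 gamma(1) + phi_2 gamma(0) = (-0.607)(-0.681497) + (-0.243)(1.395553) = 0.074549.
Therefore gamma(2) = 0.0745 (to 4 decimal places).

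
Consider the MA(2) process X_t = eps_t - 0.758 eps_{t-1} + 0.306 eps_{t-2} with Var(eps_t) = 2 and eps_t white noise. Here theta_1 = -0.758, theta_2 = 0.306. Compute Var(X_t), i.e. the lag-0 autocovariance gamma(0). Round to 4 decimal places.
\gamma(0) = 3.3364

For an MA(q) process X_t = eps_t + sum_i theta_i eps_{t-i} with
Var(eps_t) = sigma^2, the variance is
  gamma(0) = sigma^2 * (1 + sum_i theta_i^2).
  sum_i theta_i^2 = (-0.758)^2 + (0.306)^2 = 0.574564 + 0.093636 = 0.6682.
  gamma(0) = 2 * (1 + 0.6682) = 2 * 1.6682 = 3.3364.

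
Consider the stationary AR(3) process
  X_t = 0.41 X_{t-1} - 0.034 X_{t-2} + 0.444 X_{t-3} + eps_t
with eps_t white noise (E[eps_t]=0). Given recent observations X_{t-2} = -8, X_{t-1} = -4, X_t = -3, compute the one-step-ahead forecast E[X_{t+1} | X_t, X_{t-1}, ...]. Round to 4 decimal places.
E[X_{t+1} \mid \mathcal F_t] = -4.6460

For an AR(p) model X_t = c + sum_i phi_i X_{t-i} + eps_t, the
one-step-ahead conditional mean is
  E[X_{t+1} | X_t, ...] = c + sum_i phi_i X_{t+1-i}.
Substitute known values:
  E[X_{t+1} | ...] = (0.41) * (-3) + (-0.034) * (-4) + (0.444) * (-8)
                   = -4.6460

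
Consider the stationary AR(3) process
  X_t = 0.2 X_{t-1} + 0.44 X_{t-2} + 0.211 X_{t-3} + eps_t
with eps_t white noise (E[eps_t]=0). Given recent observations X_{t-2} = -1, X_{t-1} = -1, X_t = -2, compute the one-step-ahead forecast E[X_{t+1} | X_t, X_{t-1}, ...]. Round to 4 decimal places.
E[X_{t+1} \mid \mathcal F_t] = -1.0510

For an AR(p) model X_t = c + sum_i phi_i X_{t-i} + eps_t, the
one-step-ahead conditional mean is
  E[X_{t+1} | X_t, ...] = c + sum_i phi_i X_{t+1-i}.
Substitute known values:
  E[X_{t+1} | ...] = (0.2) * (-2) + (0.44) * (-1) + (0.211) * (-1)
                   = -1.0510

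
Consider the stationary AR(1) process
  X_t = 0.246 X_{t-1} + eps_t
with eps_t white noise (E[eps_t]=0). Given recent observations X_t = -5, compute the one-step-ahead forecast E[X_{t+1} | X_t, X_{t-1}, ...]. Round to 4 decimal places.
E[X_{t+1} \mid \mathcal F_t] = -1.2300

For an AR(p) model X_t = c + sum_i phi_i X_{t-i} + eps_t, the
one-step-ahead conditional mean is
  E[X_{t+1} | X_t, ...] = c + sum_i phi_i X_{t+1-i}.
Substitute known values:
  E[X_{t+1} | ...] = (0.246) * (-5)
                   = -1.2300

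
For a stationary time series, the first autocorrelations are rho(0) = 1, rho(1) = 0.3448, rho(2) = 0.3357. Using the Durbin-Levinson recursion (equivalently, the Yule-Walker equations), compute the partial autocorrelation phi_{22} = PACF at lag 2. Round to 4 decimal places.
\phi_{22} = 0.2461

The PACF at lag k is phi_{kk}, the last component of the solution
to the Yule-Walker system G_k phi = r_k where
  (G_k)_{ij} = rho(|i - j|), (r_k)_i = rho(i), i,j = 1..k.
Equivalently, Durbin-Levinson gives phi_{kk} iteratively:
  phi_{11} = rho(1)
  phi_{kk} = [rho(k) - sum_{j=1..k-1} phi_{k-1,j} rho(k-j)]
            / [1 - sum_{j=1..k-1} phi_{k-1,j} rho(j)],
  phi_{k,j} = phi_{k-1,j} - phi_{kk} phi_{k-1,k-j},  j = 1..k-1.
Step k = 1:
  phi_11 = rho(1) = 0.3448.
Step k = 2:
  phi_22 = [rho(2) - phi_11 rho(1)] / [1 - phi_11 rho(1)] = [0.3357 - (0.3448)(0.3448)] / [1 - (0.3448)(0.3448)]
         = 0.21681296 / 0.88111296 = 0.2461.
Therefore phi_{22} = 0.2461.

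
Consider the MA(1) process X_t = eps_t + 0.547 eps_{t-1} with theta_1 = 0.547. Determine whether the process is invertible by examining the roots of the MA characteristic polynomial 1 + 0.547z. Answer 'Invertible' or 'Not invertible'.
\text{Invertible}

The MA(q) characteristic polynomial is P(z) = 1 + 0.547z.
Invertibility requires all roots to lie outside the unit circle, i.e. |z| > 1 for every root.
This is linear in z: 1 + (0.547) z = 0  =>  z = -1/(0.547) = -1.828154,  |z| = 1.828154.
Moduli of all roots: 1.8282.
All moduli strictly greater than 1? Yes.
Verdict: Invertible.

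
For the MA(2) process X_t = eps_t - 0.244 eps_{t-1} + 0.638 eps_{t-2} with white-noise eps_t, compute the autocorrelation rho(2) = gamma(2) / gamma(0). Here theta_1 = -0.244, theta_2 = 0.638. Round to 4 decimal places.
\rho(2) = 0.4350

For an MA(q) process with theta_0 = 1, the autocovariance is
  gamma(k) = sigma^2 * sum_{i=0..q-k} theta_i * theta_{i+k},
and rho(k) = gamma(k) / gamma(0). Sigma^2 cancels.
  numerator   = (1)*(0.638) = 0.638.
  denominator = (1)^2 + (-0.244)^2 + (0.638)^2 = 1.46658.
  rho(2) = 0.638 / 1.46658 = 0.4350.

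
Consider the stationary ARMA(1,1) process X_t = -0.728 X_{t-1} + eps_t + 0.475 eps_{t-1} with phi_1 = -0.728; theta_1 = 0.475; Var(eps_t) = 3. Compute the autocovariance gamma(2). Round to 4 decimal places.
\gamma(2) = 0.7691

Multiply the model equation by X_{t-k} and take expectations. With theta_0 = psi_0 = 1 and psi_j the MA(infinity) weights, this gives
  gamma(k) - sum_i phi_i gamma(k-i) = c_k,
  c_k = sigma^2 * sum_{j=k..q} theta_j psi_{j-k}   (c_k = 0 for k > q),
using gamma(-m) = gamma(m).
psi-weights needed (psi_j = theta_j + sum_i phi_i psi_{j-i}):
  psi_1 = theta_1 + phi_1 = 0.475 + (-0.728) = -0.253
Right-hand sides:
  c_0 = sigma^2 (1 + theta_1 psi_1) = 3 * (1 + (0.475)(-0.253)) = 3 * 0.879825 = 2.639475
  c_1 = sigma^2 theta_1 = 3 * (0.475) = 1.425
  c_2 = 0
Equations for k = 0 and k = 1 (AR order 1):
  gamma(0) = phi_1 gamma(1) + c_0
  gamma(1) = phi_1 gamma(0) + c_1
Substituting the second into the first: gamma(0) (1 - phi_1^2) = c_0 + phi_1 c_1, so
  gamma(0) = (c_0 + phi_1 c_1) / (1 - phi_1^2) = (2.639475 + (-0.728)(1.425)) / (1 - (-0.728)^2) = 1.602075 / 0.470016 = 3.408554.
  gamma(1) = phi_1 gamma(0) + c_1 = (-0.728)(3.408554) + (1.425) = -1.056427.
For k = 2 (> q): gamma(2) = phi_1 gamma(1) = (-0.728)(-1.056427) = 0.769079.
Therefore gamma(2) = 0.7691 (to 4 decimal places).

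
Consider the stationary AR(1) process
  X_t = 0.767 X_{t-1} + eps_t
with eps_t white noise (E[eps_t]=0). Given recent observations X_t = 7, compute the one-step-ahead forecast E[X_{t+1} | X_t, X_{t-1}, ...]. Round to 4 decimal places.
E[X_{t+1} \mid \mathcal F_t] = 5.3690

For an AR(p) model X_t = c + sum_i phi_i X_{t-i} + eps_t, the
one-step-ahead conditional mean is
  E[X_{t+1} | X_t, ...] = c + sum_i phi_i X_{t+1-i}.
Substitute known values:
  E[X_{t+1} | ...] = (0.767) * (7)
                   = 5.3690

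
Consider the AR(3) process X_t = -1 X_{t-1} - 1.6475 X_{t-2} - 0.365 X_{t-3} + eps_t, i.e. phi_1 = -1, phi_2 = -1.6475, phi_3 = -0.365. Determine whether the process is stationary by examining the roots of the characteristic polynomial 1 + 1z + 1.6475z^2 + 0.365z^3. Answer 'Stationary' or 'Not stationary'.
\text{Not stationary}

The AR(p) characteristic polynomial is P(z) = 1 + 1z + 1.6475z^2 + 0.365z^3.
Stationarity requires all roots to lie outside the unit circle, i.e. |z| > 1 for every root.
Degree 3: look for a simple real root z0 first, then factor out (1 - z/z0) and solve the remaining quadratic.
Testing z0 = -4: P(-4) = 1 + (1)(-4) + (1.6475)(-4)^2 + (0.365)(-4)^3
  = 1 + (-4) + (26.36) + (-23.36) = 0.  So z_0 = -4 is a root, |z_0| = 4.
Divide out the factor (1 + 0.25 z) = (1 - z/z0) (since 1/z0 = -0.25):
  P(z) = (1 + 0.25 z)(1 + (0.75) z + (1.46) z^2)
  [check: z-coef 0.75 - (-0.25) = 1; z^2-coef 1.46 - (-0.25)(0.75) = 1.6475; z^3-coef -(-0.25)(1.46) = 0.365.]
Remaining roots from the quadratic factor 1 + (0.75) z + (1.46) z^2:
  Set 1 + (0.75) z + (1.46) z^2 = 0, i.e. a z^2 + b z + c = 0 with a = 1.46, b = 0.75, c = 1.
  Discriminant D = b^2 - 4ac = (0.75)^2 - 4*(1.46)*1 = 0.5625 - (5.84) = -5.2775.
  D < 0, so the roots are the complex-conjugate pair z = (-b +/- i sqrt(-D)) / (2a) = -0.2568 +/- 0.7867i.
  For a conjugate pair |z|^2 = z * conj(z) = (product of roots) = c/a = 1/(1.46) = 0.684932, so |z| = sqrt(0.684932) = 0.8276 for both roots.
Moduli of all roots: 4.0000, 0.8276, 0.8276.
All moduli strictly greater than 1? No.
Verdict: Not stationary.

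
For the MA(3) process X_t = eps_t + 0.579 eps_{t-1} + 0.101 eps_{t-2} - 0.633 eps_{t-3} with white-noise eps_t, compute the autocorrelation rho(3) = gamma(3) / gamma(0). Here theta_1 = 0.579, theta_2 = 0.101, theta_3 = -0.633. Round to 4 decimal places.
\rho(3) = -0.3625

For an MA(q) process with theta_0 = 1, the autocovariance is
  gamma(k) = sigma^2 * sum_{i=0..q-k} theta_i * theta_{i+k},
and rho(k) = gamma(k) / gamma(0). Sigma^2 cancels.
  numerator   = (1)*(-0.633) = -0.633.
  denominator = (1)^2 + (0.579)^2 + (0.101)^2 + (-0.633)^2 = 1.746131.
  rho(3) = -0.633 / 1.746131 = -0.3625.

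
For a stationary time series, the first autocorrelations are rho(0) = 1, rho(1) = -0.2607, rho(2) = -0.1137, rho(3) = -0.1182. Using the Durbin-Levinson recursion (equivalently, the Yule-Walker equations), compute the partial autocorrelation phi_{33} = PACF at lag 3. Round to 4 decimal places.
\phi_{33} = -0.2280

The PACF at lag k is phi_{kk}, the last component of the solution
to the Yule-Walker system G_k phi = r_k where
  (G_k)_{ij} = rho(|i - j|), (r_k)_i = rho(i), i,j = 1..k.
Equivalently, Durbin-Levinson gives phi_{kk} iteratively:
  phi_{11} = rho(1)
  phi_{kk} = [rho(k) - sum_{j=1..k-1} phi_{k-1,j} rho(k-j)]
            / [1 - sum_{j=1..k-1} phi_{k-1,j} rho(j)],
  phi_{k,j} = phi_{k-1,j} - phi_{kk} phi_{k-1,k-j},  j = 1..k-1.
Step k = 1:
  phi_11 = rho(1) = -0.2607.
Step k = 2:
  phi_22 = [rho(2) - phi_11 rho(1)] / [1 - phi_11 rho(1)] = [-0.1137 - (-0.2607)(-0.2607)] / [1 - (-0.2607)(-0.2607)]
         = -0.18166449 / 0.93203551 = -0.194912.
  Update: phi_21 = phi_11 - phi_22 phi_11 = -0.2607 - (-0.194912)(-0.2607) = -0.311513.
Step k = 3:
  phi_33 = [rho(3) - phi_21 rho(2) - phi_22 rho(1)] / [1 - phi_21 rho(1) - phi_22 rho(2)]
    numerator   = -0.1182 - (-0.311513)(-0.1137) - (-0.194912)(-0.2607) = -0.20443252
    denominator = 1 - (-0.311513)(-0.2607) - (-0.194912)(-0.1137) = 0.896627
  phi_33 = -0.20443252 / 0.896627 = -0.228.
Therefore phi_{33} = -0.2280.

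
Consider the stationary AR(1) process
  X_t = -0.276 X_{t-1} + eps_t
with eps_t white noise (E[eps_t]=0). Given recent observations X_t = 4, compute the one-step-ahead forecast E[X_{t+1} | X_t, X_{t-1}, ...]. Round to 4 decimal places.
E[X_{t+1} \mid \mathcal F_t] = -1.1040

For an AR(p) model X_t = c + sum_i phi_i X_{t-i} + eps_t, the
one-step-ahead conditional mean is
  E[X_{t+1} | X_t, ...] = c + sum_i phi_i X_{t+1-i}.
Substitute known values:
  E[X_{t+1} | ...] = (-0.276) * (4)
                   = -1.1040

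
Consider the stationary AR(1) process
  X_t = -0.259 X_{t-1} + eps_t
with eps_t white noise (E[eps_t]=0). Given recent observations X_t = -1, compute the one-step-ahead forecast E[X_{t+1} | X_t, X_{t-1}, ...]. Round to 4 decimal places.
E[X_{t+1} \mid \mathcal F_t] = 0.2590

For an AR(p) model X_t = c + sum_i phi_i X_{t-i} + eps_t, the
one-step-ahead conditional mean is
  E[X_{t+1} | X_t, ...] = c + sum_i phi_i X_{t+1-i}.
Substitute known values:
  E[X_{t+1} | ...] = (-0.259) * (-1)
                   = 0.2590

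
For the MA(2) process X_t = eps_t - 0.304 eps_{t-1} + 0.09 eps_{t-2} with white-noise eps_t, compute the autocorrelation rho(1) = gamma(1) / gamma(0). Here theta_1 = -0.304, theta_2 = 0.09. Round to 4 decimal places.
\rho(1) = -0.3011

For an MA(q) process with theta_0 = 1, the autocovariance is
  gamma(k) = sigma^2 * sum_{i=0..q-k} theta_i * theta_{i+k},
and rho(k) = gamma(k) / gamma(0). Sigma^2 cancels.
  numerator   = (1)*(-0.304) + (-0.304)*(0.09) = -0.33136.
  denominator = (1)^2 + (-0.304)^2 + (0.09)^2 = 1.100516.
  rho(1) = -0.33136 / 1.100516 = -0.3011.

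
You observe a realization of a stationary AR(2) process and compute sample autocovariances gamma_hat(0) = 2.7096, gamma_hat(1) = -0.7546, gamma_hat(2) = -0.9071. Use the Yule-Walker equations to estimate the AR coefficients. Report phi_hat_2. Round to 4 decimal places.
\hat\phi_{2} = -0.4470

The Yule-Walker equations for an AR(p) process read, in matrix form,
  Gamma_p phi = r_p,   with   (Gamma_p)_{ij} = gamma(|i - j|),
                       (r_p)_i = gamma(i),   i,j = 1..p.
Substitute the sample gammas (Toeplitz matrix and right-hand side of size 2):
  Gamma_p = [[2.7096, -0.7546], [-0.7546, 2.7096]]
  r_p     = [-0.7546, -0.9071]
Written out:
  2.7096 phi_1 - 0.7546 phi_2 = -0.7546
  -0.7546 phi_1 + 2.7096 phi_2 = -0.9071
Solve by Cramer's rule:
  det = gamma(0)^2 - gamma(1)^2 = (2.7096)^2 - (-0.7546)^2 = 7.34193216 - 0.56942116 = 6.772511
  phi_hat_1 = [gamma(1) gamma(0) - gamma(1) gamma(2)] / det = [(-0.7546)(2.7096) - (-0.7546)(-0.9071)] / 6.772511 = -2.72916182 / 6.772511 = -0.403
  phi_hat_2 = [gamma(0) gamma(2) - gamma(1)^2] / det = [(2.7096)(-0.9071) - (-0.7546)^2] / 6.772511 = -3.02729932 / 6.772511 = -0.447
So phi_hat = [-0.4030, -0.4470].
Therefore phi_hat_2 = -0.4470.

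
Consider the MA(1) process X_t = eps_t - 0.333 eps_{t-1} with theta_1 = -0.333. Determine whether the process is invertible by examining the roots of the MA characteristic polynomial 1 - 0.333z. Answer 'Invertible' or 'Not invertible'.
\text{Invertible}

The MA(q) characteristic polynomial is P(z) = 1 - 0.333z.
Invertibility requires all roots to lie outside the unit circle, i.e. |z| > 1 for every root.
This is linear in z: 1 + (-0.333) z = 0  =>  z = -1/(-0.333) = 3.003003,  |z| = 3.003003.
Moduli of all roots: 3.0030.
All moduli strictly greater than 1? Yes.
Verdict: Invertible.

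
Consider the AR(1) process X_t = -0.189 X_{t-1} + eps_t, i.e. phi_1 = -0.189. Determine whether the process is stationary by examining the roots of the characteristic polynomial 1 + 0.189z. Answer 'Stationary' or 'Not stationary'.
\text{Stationary}

The AR(p) characteristic polynomial is P(z) = 1 + 0.189z.
Stationarity requires all roots to lie outside the unit circle, i.e. |z| > 1 for every root.
This is linear in z: 1 + (0.189) z = 0  =>  z = -1/(0.189) = -5.291005,  |z| = 5.291005.
Moduli of all roots: 5.2910.
All moduli strictly greater than 1? Yes.
Verdict: Stationary.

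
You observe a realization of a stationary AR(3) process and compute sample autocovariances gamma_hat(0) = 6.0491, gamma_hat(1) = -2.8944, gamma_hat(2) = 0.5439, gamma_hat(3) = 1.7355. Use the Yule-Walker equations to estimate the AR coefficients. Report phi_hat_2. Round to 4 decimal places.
\hat\phi_{2} = 0.0100

The Yule-Walker equations for an AR(p) process read, in matrix form,
  Gamma_p phi = r_p,   with   (Gamma_p)_{ij} = gamma(|i - j|),
                       (r_p)_i = gamma(i),   i,j = 1..p.
Substitute the sample gammas (Toeplitz matrix and right-hand side of size 3):
  Gamma_p = [[6.0491, -2.8944, 0.5439], [-2.8944, 6.0491, -2.8944], [0.5439, -2.8944, 6.0491]]
  r_p     = [-2.8944, 0.5439, 1.7355]
Written out (R1..R3):
  (R1) 6.0491 phi_1 - 2.8944 phi_2 + 0.5439 phi_3 = -2.8944
  (R2) -2.8944 phi_1 + 6.0491 phi_2 - 2.8944 phi_3 = 0.5439
  (R3) 0.5439 phi_1 - 2.8944 phi_2 + 6.0491 phi_3 = 1.7355
Gaussian elimination:
  R2 <- R2 - (-2.8944/6.0491) R1 = R2 - (-0.478484) R1:  4.664175 phi_2 - 2.634152 phi_3 = -0.841025
  R3 <- R3 - (0.5439/6.0491) R1 = R3 - (0.089914) R1:  -2.634152 phi_2 + 6.000196 phi_3 = 1.995748
  R3 <- R3 - (-2.634152/4.664175) R2 = R3 - (-0.564763) R2:  4.512524 phi_3 = 1.520768
Back-substitution:
  phi_hat_3 = 1.520768 / 4.512524 = 0.33701
  phi_hat_2 = (-0.841025 - (-2.634152)(0.33701)) / 4.664175 = 0.010015
  phi_hat_1 = (-2.8944 - (-2.8944)(0.010015) - (0.5439)(0.33701)) / 6.0491 = -0.503994
So phi_hat = [-0.5040, 0.0100, 0.3370].
Therefore phi_hat_2 = 0.0100.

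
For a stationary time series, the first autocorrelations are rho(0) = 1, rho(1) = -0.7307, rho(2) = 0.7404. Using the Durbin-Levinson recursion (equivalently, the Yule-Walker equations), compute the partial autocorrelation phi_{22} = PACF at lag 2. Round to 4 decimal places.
\phi_{22} = 0.4430

The PACF at lag k is phi_{kk}, the last component of the solution
to the Yule-Walker system G_k phi = r_k where
  (G_k)_{ij} = rho(|i - j|), (r_k)_i = rho(i), i,j = 1..k.
Equivalently, Durbin-Levinson gives phi_{kk} iteratively:
  phi_{11} = rho(1)
  phi_{kk} = [rho(k) - sum_{j=1..k-1} phi_{k-1,j} rho(k-j)]
            / [1 - sum_{j=1..k-1} phi_{k-1,j} rho(j)],
  phi_{k,j} = phi_{k-1,j} - phi_{kk} phi_{k-1,k-j},  j = 1..k-1.
Step k = 1:
  phi_11 = rho(1) = -0.7307.
Step k = 2:
  phi_22 = [rho(2) - phi_11 rho(1)] / [1 - phi_11 rho(1)] = [0.7404 - (-0.7307)(-0.7307)] / [1 - (-0.7307)(-0.7307)]
         = 0.20647751 / 0.46607751 = 0.443.
Therefore phi_{22} = 0.4430.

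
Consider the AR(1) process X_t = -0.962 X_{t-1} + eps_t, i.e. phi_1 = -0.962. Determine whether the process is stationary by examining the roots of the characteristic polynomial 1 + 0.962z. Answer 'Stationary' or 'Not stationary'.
\text{Stationary}

The AR(p) characteristic polynomial is P(z) = 1 + 0.962z.
Stationarity requires all roots to lie outside the unit circle, i.e. |z| > 1 for every root.
This is linear in z: 1 + (0.962) z = 0  =>  z = -1/(0.962) = -1.039501,  |z| = 1.039501.
Moduli of all roots: 1.0395.
All moduli strictly greater than 1? Yes.
Verdict: Stationary.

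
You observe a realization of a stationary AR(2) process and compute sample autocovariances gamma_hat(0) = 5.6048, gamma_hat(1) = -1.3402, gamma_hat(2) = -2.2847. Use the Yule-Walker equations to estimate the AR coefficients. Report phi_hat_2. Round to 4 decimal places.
\hat\phi_{2} = -0.4930

The Yule-Walker equations for an AR(p) process read, in matrix form,
  Gamma_p phi = r_p,   with   (Gamma_p)_{ij} = gamma(|i - j|),
                       (r_p)_i = gamma(i),   i,j = 1..p.
Substitute the sample gammas (Toeplitz matrix and right-hand side of size 2):
  Gamma_p = [[5.6048, -1.3402], [-1.3402, 5.6048]]
  r_p     = [-1.3402, -2.2847]
Written out:
  5.6048 phi_1 - 1.3402 phi_2 = -1.3402
  -1.3402 phi_1 + 5.6048 phi_2 = -2.2847
Solve by Cramer's rule:
  det = gamma(0)^2 - gamma(1)^2 = (5.6048)^2 - (-1.3402)^2 = 31.41378304 - 1.79613604 = 29.617647
  phi_hat_1 = [gamma(1) gamma(0) - gamma(1) gamma(2)] / det = [(-1.3402)(5.6048) - (-1.3402)(-2.2847)] / 29.617647 = -10.5735079 / 29.617647 = -0.357
  phi_hat_2 = [gamma(0) gamma(2) - gamma(1)^2] / det = [(5.6048)(-2.2847) - (-1.3402)^2] / 29.617647 = -14.6014226 / 29.617647 = -0.493
So phi_hat = [-0.3570, -0.4930].
Therefore phi_hat_2 = -0.4930.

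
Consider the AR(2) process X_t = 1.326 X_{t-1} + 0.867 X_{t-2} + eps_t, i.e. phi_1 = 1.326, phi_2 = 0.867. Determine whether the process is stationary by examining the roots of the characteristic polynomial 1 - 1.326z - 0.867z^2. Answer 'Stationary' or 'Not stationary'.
\text{Not stationary}

The AR(p) characteristic polynomial is P(z) = 1 - 1.326z - 0.867z^2.
Stationarity requires all roots to lie outside the unit circle, i.e. |z| > 1 for every root.
Set 1 + (-1.326) z + (-0.867) z^2 = 0, i.e. a z^2 + b z + c = 0 with a = -0.867, b = -1.326, c = 1.
Discriminant D = b^2 - 4ac = (-1.326)^2 - 4*(-0.867)*1 = 1.758276 - (-3.468) = 5.226276.
D >= 0, so the roots are real: z = (-b +/- sqrt(D)) / (2a) = (1.326 +/- 2.286105) / (-1.734).
  z_1 = (1.326 + 2.286105) / (-1.734) = -2.0831,   |z_1| = 2.0831.
  z_2 = (1.326 - 2.286105) / (-1.734) = 0.5537,   |z_2| = 0.5537.
Moduli of all roots: 2.0831, 0.5537.
All moduli strictly greater than 1? No.
Verdict: Not stationary.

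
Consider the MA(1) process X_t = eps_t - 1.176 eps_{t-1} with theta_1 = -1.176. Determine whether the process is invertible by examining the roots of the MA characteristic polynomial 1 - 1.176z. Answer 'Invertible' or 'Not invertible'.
\text{Not invertible}

The MA(q) characteristic polynomial is P(z) = 1 - 1.176z.
Invertibility requires all roots to lie outside the unit circle, i.e. |z| > 1 for every root.
This is linear in z: 1 + (-1.176) z = 0  =>  z = -1/(-1.176) = 0.85034,  |z| = 0.85034.
Moduli of all roots: 0.8503.
All moduli strictly greater than 1? No.
Verdict: Not invertible.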